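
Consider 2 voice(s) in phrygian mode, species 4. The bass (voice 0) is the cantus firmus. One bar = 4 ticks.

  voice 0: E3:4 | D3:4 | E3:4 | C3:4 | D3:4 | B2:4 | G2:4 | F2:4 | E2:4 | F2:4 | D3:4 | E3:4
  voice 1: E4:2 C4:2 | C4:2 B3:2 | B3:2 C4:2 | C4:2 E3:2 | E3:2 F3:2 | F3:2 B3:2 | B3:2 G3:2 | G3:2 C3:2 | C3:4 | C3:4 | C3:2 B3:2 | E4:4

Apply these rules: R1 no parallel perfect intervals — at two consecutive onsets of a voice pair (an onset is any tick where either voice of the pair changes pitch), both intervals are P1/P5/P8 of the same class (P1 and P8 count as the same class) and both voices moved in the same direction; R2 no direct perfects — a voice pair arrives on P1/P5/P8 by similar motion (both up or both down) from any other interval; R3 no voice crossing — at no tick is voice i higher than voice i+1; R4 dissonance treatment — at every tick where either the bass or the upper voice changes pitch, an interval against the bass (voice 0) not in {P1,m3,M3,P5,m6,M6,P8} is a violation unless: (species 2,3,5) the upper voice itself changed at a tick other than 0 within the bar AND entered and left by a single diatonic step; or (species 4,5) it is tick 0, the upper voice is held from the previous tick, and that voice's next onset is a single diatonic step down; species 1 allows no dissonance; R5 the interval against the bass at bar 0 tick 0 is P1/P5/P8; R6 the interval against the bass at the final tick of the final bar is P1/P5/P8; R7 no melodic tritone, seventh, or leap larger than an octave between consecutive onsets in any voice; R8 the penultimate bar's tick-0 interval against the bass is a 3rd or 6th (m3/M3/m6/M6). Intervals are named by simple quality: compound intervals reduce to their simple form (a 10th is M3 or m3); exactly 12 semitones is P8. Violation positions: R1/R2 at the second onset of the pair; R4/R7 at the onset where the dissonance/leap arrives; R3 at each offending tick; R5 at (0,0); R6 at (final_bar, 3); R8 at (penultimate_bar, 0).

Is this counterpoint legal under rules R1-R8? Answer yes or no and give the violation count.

No (10 violations)

bar 0: v0=E3 v1=E4 (P8)
bar 1: v0=D3 v1=C4 (m7)
bar 2: v0=E3 v1=B3 (P5)
bar 3: v0=C3 v1=C4 (P8)
bar 4: v0=D3 v1=E3 (M2)
bar 5: v0=B2 v1=F3 (TT)
bar 6: v0=G2 v1=B3 (M3)
bar 7: v0=F2 v1=G3 (M2)
bar 8: v0=E2 v1=C3 (m6)
bar 9: v0=F2 v1=C3 (P5)
bar 10: v0=D3 v1=C3 (M2)
bar 11: v0=E3 v1=E4 (P8)
  R4 @ bar4.0: D3/E3 M2 untreated
  R4 @ bar5.0: B2/F3 TT untreated
  R7 @ bar5.2: F3->B3 leap 6st
  R4 @ bar7.0: F2/G3 M2 untreated
  R3 @ bar10.0: D3 above C3
  R4 @ bar10.0: D3/C3 M2 untreated
  R8 @ bar10.0: penult M2 not 3rd/6th
  R3 @ bar10.1: D3 above C3
  R7 @ bar10.2: C3->B3 leap 11st
  R2 @ bar11.0: D3/B3 M6 -> E3/E4 P8 similar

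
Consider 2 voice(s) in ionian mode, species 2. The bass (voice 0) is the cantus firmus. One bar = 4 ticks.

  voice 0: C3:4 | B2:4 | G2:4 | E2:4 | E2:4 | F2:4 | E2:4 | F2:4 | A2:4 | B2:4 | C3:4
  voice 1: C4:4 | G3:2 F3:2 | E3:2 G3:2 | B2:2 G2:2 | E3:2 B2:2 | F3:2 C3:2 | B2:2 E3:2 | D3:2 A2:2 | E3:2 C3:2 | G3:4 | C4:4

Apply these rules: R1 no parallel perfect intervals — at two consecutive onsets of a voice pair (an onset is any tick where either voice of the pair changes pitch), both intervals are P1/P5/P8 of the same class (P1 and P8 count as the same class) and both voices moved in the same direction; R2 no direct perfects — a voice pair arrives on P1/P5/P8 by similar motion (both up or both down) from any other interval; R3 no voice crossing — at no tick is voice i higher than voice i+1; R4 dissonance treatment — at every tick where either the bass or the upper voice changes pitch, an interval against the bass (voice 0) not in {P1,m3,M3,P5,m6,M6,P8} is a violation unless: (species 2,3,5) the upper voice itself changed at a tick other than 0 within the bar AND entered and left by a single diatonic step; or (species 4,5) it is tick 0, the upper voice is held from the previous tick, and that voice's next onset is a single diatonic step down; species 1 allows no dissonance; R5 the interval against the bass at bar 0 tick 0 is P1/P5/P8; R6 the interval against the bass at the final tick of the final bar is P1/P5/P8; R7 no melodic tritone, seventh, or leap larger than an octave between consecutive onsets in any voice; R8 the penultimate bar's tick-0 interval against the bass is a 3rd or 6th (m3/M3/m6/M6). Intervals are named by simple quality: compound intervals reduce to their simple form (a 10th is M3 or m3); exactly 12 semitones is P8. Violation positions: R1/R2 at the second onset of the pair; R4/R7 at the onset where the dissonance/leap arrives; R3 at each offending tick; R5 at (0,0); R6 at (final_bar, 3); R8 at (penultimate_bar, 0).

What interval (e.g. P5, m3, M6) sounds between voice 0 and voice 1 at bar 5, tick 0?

voice 0=F2 voice 1=F3 -> P8

P8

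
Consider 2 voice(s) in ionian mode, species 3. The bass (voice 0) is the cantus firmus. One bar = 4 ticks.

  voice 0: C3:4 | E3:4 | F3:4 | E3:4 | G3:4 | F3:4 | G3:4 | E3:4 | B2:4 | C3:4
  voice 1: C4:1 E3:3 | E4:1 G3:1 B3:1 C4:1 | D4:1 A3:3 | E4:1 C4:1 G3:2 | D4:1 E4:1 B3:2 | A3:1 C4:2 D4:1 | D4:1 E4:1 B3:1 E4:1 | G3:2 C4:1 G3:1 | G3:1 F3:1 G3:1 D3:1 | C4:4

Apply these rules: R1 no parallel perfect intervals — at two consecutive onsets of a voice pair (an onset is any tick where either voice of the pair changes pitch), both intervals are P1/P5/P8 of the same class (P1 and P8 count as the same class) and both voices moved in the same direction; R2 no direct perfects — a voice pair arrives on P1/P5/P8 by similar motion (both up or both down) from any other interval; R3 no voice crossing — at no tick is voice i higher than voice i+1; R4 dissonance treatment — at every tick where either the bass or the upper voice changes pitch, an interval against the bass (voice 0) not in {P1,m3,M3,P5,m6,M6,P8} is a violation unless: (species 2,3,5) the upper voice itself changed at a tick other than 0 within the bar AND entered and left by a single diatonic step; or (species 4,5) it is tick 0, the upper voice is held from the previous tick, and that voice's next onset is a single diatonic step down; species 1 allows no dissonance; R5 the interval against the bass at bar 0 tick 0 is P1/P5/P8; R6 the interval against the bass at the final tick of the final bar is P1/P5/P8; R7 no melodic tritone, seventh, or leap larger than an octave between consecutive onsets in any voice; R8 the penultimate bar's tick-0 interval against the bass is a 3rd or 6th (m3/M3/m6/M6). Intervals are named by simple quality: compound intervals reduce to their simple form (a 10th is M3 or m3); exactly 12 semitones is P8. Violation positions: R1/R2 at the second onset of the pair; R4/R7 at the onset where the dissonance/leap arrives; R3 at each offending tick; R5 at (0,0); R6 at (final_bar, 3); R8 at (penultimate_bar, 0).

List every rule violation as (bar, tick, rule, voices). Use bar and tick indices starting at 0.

(1, 0, R2, (0, 1))
(4, 0, R2, (0, 1))
(9, 0, R2, (0, 1))
(9, 0, R7, (1,))

bar 0: v0=C3 v1=C4 downbeat P8
bar 1: v0=E3 v1=E4 downbeat P8
bar 2: v0=F3 v1=D4 downbeat M6
bar 3: v0=E3 v1=E4 downbeat P8
bar 4: v0=G3 v1=D4 downbeat P5
bar 5: v0=F3 v1=A3 downbeat M3
bar 6: v0=G3 v1=D4 downbeat P5
bar 7: v0=E3 v1=G3 downbeat m3
bar 8: v0=B2 v1=G3 downbeat m6
bar 9: v0=C3 v1=C4 downbeat P8
  -> R2 @ bar 1 tick 0 v(0, 1): C3/E3 M3 -> E3/E4 P8 similar
  -> R2 @ bar 4 tick 0 v(0, 1): E3/G3 m3 -> G3/D4 P5 similar
  -> R2 @ bar 9 tick 0 v(0, 1): B2/D3 m3 -> C3/C4 P8 similar
  -> R7 @ bar 9 tick 0 v(1,): D3->C4 leap 10st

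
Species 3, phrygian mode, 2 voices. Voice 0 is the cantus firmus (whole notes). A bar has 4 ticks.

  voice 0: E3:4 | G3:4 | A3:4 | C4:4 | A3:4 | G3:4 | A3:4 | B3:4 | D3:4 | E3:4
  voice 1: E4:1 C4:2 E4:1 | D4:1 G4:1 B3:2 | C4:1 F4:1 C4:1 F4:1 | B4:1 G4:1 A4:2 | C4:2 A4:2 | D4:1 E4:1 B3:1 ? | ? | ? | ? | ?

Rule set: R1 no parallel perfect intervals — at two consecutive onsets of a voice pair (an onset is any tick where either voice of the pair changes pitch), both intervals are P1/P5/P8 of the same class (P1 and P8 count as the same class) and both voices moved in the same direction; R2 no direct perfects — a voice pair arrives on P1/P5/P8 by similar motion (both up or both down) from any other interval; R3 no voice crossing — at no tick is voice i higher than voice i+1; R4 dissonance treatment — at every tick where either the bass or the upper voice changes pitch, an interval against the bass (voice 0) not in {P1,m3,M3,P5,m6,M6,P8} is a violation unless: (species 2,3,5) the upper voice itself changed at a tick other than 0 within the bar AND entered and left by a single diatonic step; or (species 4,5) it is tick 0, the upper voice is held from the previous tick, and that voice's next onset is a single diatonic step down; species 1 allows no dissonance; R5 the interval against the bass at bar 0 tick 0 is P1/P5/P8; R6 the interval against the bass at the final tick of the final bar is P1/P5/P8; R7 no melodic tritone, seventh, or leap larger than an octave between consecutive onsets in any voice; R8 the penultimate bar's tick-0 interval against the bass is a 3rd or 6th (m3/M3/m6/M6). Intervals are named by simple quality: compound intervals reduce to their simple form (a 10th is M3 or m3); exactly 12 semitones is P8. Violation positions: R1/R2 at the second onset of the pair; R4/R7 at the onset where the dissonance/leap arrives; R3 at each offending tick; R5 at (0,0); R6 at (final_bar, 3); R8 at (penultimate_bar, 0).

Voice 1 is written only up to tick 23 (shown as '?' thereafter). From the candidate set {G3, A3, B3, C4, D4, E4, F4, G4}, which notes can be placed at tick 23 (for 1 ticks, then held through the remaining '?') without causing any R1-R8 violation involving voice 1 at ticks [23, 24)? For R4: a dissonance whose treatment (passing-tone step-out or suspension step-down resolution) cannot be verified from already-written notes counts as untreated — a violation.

{B3, D4, E4, G3, G4}

G3: legal
A3: violates R4
B3: legal
C4: violates R4
D4: legal
E4: legal
F4: violates R4,R7
G4: legal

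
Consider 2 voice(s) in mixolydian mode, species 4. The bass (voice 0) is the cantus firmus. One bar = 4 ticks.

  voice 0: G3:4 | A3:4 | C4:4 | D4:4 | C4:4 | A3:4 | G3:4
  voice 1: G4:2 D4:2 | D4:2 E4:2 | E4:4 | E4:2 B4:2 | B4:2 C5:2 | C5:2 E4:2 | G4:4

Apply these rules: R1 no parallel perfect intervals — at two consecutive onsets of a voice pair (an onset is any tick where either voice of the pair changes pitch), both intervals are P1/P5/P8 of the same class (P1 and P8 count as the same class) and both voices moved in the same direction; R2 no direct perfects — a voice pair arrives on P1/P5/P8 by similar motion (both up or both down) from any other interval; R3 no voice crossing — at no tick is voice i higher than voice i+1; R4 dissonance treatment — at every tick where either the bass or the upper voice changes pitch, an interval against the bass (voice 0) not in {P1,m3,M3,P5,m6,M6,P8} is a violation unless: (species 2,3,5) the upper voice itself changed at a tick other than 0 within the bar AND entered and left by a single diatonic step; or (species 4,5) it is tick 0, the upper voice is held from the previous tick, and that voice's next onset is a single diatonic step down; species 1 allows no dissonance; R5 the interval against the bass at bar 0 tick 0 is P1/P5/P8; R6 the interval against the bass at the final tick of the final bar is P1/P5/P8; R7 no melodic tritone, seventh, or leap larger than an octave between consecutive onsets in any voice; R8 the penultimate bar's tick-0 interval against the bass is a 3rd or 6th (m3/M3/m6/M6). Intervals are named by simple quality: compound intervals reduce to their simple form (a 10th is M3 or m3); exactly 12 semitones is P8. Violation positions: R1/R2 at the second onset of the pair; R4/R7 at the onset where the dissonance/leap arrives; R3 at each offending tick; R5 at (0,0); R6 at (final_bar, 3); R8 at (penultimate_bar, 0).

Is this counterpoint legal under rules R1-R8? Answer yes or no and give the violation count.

bar 0: v0=G3 v1=G4 (P8)
bar 1: v0=A3 v1=D4 (P4)
bar 2: v0=C4 v1=E4 (M3)
bar 3: v0=D4 v1=E4 (M2)
bar 4: v0=C4 v1=B4 (M7)
bar 5: v0=A3 v1=C5 (m3)
bar 6: v0=G3 v1=G4 (P8)
  R4 @ bar1.0: A3/D4 P4 untreated
  R4 @ bar3.0: D4/E4 M2 untreated
  R4 @ bar4.0: C4/B4 M7 untreated

No (3 violations)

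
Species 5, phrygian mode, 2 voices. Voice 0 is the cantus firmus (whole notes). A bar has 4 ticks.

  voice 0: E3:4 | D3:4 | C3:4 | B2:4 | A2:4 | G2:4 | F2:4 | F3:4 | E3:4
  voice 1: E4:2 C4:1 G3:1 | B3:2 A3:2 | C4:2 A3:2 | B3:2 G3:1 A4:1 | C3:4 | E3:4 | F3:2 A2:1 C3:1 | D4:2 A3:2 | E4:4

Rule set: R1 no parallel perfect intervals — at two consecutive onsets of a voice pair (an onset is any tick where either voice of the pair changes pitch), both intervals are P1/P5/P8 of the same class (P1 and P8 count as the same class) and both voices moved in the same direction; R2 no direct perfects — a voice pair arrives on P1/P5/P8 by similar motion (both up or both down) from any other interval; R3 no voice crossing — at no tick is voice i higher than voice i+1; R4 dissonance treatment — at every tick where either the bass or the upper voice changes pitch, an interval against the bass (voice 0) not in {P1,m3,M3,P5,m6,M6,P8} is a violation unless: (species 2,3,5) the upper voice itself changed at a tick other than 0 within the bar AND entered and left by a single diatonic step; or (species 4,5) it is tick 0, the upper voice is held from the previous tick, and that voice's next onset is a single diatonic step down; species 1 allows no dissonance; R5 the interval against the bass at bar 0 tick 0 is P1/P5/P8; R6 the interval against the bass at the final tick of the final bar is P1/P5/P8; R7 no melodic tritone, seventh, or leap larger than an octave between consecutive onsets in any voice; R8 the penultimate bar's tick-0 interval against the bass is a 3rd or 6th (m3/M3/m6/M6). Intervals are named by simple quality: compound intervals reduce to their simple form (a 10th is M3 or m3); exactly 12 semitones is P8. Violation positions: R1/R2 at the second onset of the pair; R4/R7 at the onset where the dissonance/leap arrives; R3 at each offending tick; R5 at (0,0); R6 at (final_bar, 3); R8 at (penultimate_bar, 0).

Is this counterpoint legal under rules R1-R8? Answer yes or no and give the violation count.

No (4 violations)

bar 0: v0=E3 v1=E4 (P8)
bar 1: v0=D3 v1=B3 (M6)
bar 2: v0=C3 v1=C4 (P8)
bar 3: v0=B2 v1=B3 (P8)
bar 4: v0=A2 v1=C3 (m3)
bar 5: v0=G2 v1=E3 (M6)
bar 6: v0=F2 v1=F3 (P8)
bar 7: v0=F3 v1=D4 (M6)
bar 8: v0=E3 v1=E4 (P8)
  R4 @ bar3.3: B2/A4 m7 untreated
  R7 @ bar3.3: G3->A4 leap 14st
  R7 @ bar4.0: A4->C3 leap 21st
  R7 @ bar7.0: C3->D4 leap 14st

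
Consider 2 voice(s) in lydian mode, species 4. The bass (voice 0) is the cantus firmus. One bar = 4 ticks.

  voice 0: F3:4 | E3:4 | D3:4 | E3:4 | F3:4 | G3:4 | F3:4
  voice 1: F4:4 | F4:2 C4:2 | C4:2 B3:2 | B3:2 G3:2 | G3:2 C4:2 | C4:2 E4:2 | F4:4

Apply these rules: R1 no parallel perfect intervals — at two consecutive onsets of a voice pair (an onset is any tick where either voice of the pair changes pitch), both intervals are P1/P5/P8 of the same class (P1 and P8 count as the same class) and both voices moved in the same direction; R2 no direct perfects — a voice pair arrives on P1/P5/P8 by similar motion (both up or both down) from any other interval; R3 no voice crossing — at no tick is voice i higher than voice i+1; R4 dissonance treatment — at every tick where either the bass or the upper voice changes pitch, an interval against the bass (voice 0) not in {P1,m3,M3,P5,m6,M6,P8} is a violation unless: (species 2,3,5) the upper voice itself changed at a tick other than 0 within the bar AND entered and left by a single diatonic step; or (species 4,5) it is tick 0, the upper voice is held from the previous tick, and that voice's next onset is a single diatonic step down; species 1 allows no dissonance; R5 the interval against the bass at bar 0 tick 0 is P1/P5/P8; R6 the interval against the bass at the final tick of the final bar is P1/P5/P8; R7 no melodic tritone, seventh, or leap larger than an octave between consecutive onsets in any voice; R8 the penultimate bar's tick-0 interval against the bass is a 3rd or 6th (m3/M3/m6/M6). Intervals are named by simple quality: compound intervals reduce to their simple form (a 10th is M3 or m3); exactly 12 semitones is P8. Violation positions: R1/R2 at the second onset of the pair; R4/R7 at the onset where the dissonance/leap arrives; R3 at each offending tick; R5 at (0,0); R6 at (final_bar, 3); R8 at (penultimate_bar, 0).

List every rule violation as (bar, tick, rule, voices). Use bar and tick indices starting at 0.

(1, 0, R4, (0, 1))
(4, 0, R4, (0, 1))
(5, 0, R4, (0, 1))
(5, 0, R8, (0, 1))

bar 0: v0=F3 v1=F4 downbeat P8
bar 1: v0=E3 v1=F4 downbeat m2
bar 2: v0=D3 v1=C4 downbeat m7
bar 3: v0=E3 v1=B3 downbeat P5
bar 4: v0=F3 v1=G3 downbeat M2
bar 5: v0=G3 v1=C4 downbeat P4
bar 6: v0=F3 v1=F4 downbeat P8
  -> R4 @ bar 1 tick 0 v(0, 1): E3/F4 m2 untreated
  -> R4 @ bar 4 tick 0 v(0, 1): F3/G3 M2 untreated
  -> R4 @ bar 5 tick 0 v(0, 1): G3/C4 P4 untreated
  -> R8 @ bar 5 tick 0 v(0, 1): penult P4 not 3rd/6th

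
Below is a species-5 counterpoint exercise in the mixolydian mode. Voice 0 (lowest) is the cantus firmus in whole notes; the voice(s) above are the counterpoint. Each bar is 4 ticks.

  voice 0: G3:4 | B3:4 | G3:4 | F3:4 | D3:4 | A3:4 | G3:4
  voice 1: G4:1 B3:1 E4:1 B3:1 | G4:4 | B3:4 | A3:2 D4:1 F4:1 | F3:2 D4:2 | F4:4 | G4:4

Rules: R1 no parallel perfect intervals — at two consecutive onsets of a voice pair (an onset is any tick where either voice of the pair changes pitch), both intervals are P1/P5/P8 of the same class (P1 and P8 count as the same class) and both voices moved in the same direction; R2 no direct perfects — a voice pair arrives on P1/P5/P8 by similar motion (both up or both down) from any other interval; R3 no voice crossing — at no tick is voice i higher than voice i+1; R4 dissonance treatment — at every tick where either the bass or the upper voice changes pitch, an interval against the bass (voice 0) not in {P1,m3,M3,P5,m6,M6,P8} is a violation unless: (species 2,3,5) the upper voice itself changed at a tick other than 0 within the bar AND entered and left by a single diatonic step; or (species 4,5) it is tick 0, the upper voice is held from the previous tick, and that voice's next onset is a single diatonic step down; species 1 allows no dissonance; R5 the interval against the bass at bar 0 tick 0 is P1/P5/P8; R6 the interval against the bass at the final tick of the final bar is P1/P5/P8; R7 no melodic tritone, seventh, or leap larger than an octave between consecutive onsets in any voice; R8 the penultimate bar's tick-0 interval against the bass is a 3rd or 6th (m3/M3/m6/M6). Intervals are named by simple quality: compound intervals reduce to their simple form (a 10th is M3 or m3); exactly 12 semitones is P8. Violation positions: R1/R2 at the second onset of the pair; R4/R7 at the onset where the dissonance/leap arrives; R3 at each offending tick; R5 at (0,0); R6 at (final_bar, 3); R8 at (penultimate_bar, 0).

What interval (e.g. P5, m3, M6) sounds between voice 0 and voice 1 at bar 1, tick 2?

voice 0=B3 voice 1=G4 -> m6

m6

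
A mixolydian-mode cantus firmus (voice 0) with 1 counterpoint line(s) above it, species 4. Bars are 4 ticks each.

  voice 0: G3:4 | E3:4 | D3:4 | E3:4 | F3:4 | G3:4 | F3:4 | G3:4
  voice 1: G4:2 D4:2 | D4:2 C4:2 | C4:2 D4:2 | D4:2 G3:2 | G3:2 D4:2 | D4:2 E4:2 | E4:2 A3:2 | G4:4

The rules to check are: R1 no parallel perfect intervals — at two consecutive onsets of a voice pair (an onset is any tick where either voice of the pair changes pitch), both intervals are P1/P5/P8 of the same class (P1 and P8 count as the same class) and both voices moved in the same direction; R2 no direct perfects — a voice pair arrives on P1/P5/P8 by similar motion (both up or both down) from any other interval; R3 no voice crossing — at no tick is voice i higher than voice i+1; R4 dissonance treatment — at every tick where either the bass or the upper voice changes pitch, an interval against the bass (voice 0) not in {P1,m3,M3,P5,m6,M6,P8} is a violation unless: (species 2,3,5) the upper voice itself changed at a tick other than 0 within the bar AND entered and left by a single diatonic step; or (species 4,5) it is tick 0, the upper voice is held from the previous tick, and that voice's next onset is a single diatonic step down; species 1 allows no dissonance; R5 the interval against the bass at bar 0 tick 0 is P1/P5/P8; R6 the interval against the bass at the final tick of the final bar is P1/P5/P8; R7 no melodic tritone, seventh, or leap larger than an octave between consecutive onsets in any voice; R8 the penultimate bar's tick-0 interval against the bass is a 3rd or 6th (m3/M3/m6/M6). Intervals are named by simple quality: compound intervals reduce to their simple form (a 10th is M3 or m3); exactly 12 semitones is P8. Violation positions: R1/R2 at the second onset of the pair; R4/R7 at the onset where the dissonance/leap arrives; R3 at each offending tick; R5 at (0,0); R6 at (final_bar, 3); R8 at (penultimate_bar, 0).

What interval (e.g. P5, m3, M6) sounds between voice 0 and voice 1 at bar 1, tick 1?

m7

voice 0=E3 voice 1=D4 -> m7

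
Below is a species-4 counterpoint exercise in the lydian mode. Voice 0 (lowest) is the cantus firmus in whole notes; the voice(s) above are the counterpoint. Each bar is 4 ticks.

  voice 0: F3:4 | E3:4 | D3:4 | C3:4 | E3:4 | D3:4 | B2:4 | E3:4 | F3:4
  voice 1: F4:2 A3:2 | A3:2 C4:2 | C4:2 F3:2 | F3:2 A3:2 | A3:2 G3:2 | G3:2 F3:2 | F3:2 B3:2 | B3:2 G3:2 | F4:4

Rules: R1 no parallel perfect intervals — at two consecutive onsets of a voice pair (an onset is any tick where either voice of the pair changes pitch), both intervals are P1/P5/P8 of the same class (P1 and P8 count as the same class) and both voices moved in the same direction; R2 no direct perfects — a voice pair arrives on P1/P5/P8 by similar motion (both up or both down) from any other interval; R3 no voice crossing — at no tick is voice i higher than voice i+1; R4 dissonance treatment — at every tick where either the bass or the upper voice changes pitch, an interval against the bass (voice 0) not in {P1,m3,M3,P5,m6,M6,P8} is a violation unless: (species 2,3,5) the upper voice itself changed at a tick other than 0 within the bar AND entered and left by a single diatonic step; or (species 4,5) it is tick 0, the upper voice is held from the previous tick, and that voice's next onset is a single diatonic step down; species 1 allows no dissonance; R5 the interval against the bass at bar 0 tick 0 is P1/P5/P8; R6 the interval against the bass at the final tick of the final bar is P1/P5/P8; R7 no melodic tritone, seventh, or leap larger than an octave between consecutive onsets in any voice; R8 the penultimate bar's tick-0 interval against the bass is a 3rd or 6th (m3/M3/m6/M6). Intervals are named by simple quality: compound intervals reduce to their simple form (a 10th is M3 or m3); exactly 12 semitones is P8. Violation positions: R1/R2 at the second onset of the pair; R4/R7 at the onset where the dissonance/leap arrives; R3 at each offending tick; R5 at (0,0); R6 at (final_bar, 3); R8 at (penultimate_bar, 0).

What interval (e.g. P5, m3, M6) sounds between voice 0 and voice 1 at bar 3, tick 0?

voice 0=C3 voice 1=F3 -> P4

P4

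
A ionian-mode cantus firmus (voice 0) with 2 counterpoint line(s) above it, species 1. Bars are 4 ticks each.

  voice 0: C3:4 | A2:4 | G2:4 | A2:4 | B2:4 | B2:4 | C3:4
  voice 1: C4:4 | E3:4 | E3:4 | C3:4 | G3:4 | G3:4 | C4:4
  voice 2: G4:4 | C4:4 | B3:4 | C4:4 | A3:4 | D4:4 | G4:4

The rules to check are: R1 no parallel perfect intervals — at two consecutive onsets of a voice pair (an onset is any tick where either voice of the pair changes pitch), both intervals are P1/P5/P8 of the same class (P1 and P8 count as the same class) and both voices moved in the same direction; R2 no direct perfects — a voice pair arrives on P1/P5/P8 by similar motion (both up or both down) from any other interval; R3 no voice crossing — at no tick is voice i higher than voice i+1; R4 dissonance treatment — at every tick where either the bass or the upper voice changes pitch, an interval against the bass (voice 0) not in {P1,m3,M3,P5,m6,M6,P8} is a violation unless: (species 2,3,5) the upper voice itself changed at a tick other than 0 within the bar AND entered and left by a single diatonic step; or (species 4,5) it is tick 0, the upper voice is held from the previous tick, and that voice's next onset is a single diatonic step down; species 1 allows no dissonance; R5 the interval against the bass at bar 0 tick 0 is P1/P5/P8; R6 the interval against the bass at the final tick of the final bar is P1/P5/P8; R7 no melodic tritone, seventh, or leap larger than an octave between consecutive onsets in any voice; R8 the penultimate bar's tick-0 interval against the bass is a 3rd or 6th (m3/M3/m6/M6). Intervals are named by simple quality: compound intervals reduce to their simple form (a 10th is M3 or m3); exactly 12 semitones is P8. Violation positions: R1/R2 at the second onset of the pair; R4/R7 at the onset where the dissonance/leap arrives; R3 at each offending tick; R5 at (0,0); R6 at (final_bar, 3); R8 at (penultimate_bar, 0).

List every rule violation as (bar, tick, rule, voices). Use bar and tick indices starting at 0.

(1, 0, R2, (0, 1))
(4, 0, R4, (0, 2))
(6, 0, R1, (1, 2))
(6, 0, R2, (0, 1))
(6, 0, R2, (0, 2))

bar 0: v0=C3 v1=C4 v2=G4 downbeat P5
bar 1: v0=A2 v1=E3 v2=C4 downbeat m3
bar 2: v0=G2 v1=E3 v2=B3 downbeat M3
bar 3: v0=A2 v1=C3 v2=C4 downbeat m3
bar 4: v0=B2 v1=G3 v2=A3 downbeat m7
bar 5: v0=B2 v1=G3 v2=D4 downbeat m3
bar 6: v0=C3 v1=C4 v2=G4 downbeat P5
  -> R2 @ bar 1 tick 0 v(0, 1): C3/C4 P8 -> A2/E3 P5 similar
  -> R4 @ bar 4 tick 0 v(0, 2): B2/A3 m7 untreated
  -> R1 @ bar 6 tick 0 v(1, 2): G3/D4 P5 -> C4/G4 P5 similar
  -> R2 @ bar 6 tick 0 v(0, 1): B2/G3 m6 -> C3/C4 P8 similar
  -> R2 @ bar 6 tick 0 v(0, 2): B2/D4 m3 -> C3/G4 P5 similar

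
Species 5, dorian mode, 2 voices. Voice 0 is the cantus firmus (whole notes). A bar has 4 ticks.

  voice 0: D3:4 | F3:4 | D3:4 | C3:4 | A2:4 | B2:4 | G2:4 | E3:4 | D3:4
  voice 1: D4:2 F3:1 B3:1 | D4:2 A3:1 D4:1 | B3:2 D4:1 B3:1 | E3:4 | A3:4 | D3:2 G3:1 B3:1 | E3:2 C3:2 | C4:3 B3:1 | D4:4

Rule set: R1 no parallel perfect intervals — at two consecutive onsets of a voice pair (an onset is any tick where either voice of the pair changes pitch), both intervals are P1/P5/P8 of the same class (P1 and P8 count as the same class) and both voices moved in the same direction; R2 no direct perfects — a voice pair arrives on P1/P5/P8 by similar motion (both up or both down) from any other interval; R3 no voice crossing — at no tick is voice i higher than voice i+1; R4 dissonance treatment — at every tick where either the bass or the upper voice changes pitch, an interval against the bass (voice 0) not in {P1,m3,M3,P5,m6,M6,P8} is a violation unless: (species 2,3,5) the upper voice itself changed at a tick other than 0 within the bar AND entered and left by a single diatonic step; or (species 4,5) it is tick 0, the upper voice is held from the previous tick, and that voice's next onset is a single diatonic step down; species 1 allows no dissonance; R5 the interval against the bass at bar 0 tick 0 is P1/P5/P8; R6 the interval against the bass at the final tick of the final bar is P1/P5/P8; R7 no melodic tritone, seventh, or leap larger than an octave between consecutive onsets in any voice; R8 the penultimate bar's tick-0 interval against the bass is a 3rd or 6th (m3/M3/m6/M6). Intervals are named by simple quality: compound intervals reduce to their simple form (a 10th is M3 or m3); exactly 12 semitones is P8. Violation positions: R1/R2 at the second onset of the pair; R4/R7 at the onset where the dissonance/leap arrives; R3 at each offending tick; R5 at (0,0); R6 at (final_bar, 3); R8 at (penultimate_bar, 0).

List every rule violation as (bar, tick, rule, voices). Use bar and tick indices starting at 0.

(0, 3, R7, (1,))
(6, 2, R4, (0, 1))

bar 0: v0=D3 v1=D4 downbeat P8
bar 1: v0=F3 v1=D4 downbeat M6
bar 2: v0=D3 v1=B3 downbeat M6
bar 3: v0=C3 v1=E3 downbeat M3
bar 4: v0=A2 v1=A3 downbeat P8
bar 5: v0=B2 v1=D3 downbeat m3
bar 6: v0=G2 v1=E3 downbeat M6
bar 7: v0=E3 v1=C4 downbeat m6
bar 8: v0=D3 v1=D4 downbeat P8
  -> R7 @ bar 0 tick 3 v(1,): F3->B3 leap 6st
  -> R4 @ bar 6 tick 2 v(0, 1): G2/C3 P4 untreated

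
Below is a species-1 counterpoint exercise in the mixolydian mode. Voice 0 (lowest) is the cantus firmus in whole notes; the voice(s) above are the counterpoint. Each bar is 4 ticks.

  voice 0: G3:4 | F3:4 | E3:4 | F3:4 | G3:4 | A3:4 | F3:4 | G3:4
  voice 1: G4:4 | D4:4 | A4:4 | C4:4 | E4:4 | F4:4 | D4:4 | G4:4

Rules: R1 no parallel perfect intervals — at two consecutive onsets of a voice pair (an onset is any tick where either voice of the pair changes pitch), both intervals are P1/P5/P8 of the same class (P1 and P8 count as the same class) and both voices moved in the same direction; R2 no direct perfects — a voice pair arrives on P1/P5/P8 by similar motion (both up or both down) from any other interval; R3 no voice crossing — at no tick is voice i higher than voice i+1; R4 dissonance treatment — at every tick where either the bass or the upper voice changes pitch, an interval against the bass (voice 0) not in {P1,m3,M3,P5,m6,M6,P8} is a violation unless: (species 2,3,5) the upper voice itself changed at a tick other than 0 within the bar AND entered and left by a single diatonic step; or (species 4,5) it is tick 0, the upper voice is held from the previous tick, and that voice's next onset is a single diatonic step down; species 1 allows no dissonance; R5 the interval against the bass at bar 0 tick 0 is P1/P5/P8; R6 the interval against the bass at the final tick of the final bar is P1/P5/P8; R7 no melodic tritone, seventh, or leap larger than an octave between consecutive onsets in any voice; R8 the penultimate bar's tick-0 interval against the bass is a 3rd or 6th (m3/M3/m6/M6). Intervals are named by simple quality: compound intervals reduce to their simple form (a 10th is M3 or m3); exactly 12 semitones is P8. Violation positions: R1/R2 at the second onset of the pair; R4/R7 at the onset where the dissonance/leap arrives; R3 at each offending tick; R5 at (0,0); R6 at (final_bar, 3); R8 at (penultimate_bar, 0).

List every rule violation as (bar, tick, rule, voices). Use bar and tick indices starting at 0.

(2, 0, R4, (0, 1))
(7, 0, R2, (0, 1))

bar 0: v0=G3 v1=G4 downbeat P8
bar 1: v0=F3 v1=D4 downbeat M6
bar 2: v0=E3 v1=A4 downbeat P4
bar 3: v0=F3 v1=C4 downbeat P5
bar 4: v0=G3 v1=E4 downbeat M6
bar 5: v0=A3 v1=F4 downbeat m6
bar 6: v0=F3 v1=D4 downbeat M6
bar 7: v0=G3 v1=G4 downbeat P8
  -> R4 @ bar 2 tick 0 v(0, 1): E3/A4 P4 untreated
  -> R2 @ bar 7 tick 0 v(0, 1): F3/D4 M6 -> G3/G4 P8 similar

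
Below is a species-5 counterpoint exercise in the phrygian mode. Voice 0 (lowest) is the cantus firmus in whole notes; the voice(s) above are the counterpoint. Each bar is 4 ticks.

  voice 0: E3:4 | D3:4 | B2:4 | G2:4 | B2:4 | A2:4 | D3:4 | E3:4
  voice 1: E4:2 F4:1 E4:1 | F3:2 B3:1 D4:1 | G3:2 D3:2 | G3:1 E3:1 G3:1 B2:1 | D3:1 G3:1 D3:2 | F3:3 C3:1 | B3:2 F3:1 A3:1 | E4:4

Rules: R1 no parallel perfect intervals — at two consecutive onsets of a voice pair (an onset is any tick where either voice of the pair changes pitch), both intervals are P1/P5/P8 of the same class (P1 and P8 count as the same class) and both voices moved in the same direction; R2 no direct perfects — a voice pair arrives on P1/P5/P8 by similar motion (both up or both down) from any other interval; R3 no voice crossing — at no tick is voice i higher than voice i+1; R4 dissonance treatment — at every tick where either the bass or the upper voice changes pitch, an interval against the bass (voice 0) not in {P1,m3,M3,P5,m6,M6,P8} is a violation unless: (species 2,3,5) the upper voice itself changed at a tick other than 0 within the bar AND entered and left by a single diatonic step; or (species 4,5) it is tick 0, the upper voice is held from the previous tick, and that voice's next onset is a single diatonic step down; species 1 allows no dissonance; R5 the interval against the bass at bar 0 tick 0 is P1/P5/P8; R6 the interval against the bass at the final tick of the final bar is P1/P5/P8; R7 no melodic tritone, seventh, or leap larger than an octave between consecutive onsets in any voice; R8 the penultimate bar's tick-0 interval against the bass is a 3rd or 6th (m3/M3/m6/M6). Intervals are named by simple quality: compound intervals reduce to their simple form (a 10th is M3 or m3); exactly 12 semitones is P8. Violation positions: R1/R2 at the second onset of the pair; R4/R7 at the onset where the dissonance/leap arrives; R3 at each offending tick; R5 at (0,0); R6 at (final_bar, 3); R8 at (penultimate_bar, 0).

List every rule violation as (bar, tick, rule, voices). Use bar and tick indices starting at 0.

(1, 0, R7, (1,))
(1, 2, R7, (1,))
(6, 0, R7, (1,))
(6, 2, R7, (1,))
(7, 0, R2, (0, 1))

bar 0: v0=E3 v1=E4 downbeat P8
bar 1: v0=D3 v1=F3 downbeat m3
bar 2: v0=B2 v1=G3 downbeat m6
bar 3: v0=G2 v1=G3 downbeat P8
bar 4: v0=B2 v1=D3 downbeat m3
bar 5: v0=A2 v1=F3 downbeat m6
bar 6: v0=D3 v1=B3 downbeat M6
bar 7: v0=E3 v1=E4 downbeat P8
  -> R7 @ bar 1 tick 0 v(1,): E4->F3 leap 11st
  -> R7 @ bar 1 tick 2 v(1,): F3->B3 leap 6st
  -> R7 @ bar 6 tick 0 v(1,): C3->B3 leap 11st
  -> R7 @ bar 6 tick 2 v(1,): B3->F3 leap 6st
  -> R2 @ bar 7 tick 0 v(0, 1): D3/A3 P5 -> E3/E4 P8 similar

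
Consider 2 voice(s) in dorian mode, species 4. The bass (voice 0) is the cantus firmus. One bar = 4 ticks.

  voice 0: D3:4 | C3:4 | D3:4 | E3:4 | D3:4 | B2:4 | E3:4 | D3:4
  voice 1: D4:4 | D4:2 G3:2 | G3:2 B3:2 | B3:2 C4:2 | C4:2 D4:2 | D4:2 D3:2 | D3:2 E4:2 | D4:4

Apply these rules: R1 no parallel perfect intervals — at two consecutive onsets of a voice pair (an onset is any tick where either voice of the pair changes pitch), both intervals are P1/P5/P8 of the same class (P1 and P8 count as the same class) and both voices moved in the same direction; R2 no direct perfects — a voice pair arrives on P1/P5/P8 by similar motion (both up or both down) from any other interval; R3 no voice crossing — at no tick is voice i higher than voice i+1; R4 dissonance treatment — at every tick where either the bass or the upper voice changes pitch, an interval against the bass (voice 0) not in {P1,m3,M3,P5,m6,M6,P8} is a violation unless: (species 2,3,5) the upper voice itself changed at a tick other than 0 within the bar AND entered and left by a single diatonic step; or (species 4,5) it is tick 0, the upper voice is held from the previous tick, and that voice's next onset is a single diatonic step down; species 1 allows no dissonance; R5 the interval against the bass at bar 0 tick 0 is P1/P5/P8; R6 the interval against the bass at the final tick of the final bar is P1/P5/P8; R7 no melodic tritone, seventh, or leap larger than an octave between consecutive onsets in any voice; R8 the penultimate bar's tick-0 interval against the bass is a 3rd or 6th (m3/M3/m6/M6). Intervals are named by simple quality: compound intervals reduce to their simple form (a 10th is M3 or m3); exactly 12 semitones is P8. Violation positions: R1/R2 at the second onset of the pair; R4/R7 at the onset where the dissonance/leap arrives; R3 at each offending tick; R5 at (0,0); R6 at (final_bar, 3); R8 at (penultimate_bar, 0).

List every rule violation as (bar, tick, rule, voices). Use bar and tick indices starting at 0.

bar 0: v0=D3 v1=D4 downbeat P8
bar 1: v0=C3 v1=D4 downbeat M2
bar 2: v0=D3 v1=G3 downbeat P4
bar 3: v0=E3 v1=B3 downbeat P5
bar 4: v0=D3 v1=C4 downbeat m7
bar 5: v0=B2 v1=D4 downbeat m3
bar 6: v0=E3 v1=D3 downbeat M2
bar 7: v0=D3 v1=D4 downbeat P8
  -> R4 @ bar 1 tick 0 v(0, 1): C3/D4 M2 untreated
  -> R4 @ bar 2 tick 0 v(0, 1): D3/G3 P4 untreated
  -> R4 @ bar 4 tick 0 v(0, 1): D3/C4 m7 untreated
  -> R3 @ bar 6 tick 0 v(0, 1): E3 above D3
  -> R4 @ bar 6 tick 0 v(0, 1): E3/D3 M2 untreated
  -> R8 @ bar 6 tick 0 v(0, 1): penult M2 not 3rd/6th
  -> R3 @ bar 6 tick 1 v(0, 1): E3 above D3
  -> R7 @ bar 6 tick 2 v(1,): D3->E4 leap 14st
  -> R1 @ bar 7 tick 0 v(0, 1): E3/E4 P8 -> D3/D4 P8 similar

(1, 0, R4, (0, 1))
(2, 0, R4, (0, 1))
(4, 0, R4, (0, 1))
(6, 0, R3, (0, 1))
(6, 0, R4, (0, 1))
(6, 0, R8, (0, 1))
(6, 1, R3, (0, 1))
(6, 2, R7, (1,))
(7, 0, R1, (0, 1))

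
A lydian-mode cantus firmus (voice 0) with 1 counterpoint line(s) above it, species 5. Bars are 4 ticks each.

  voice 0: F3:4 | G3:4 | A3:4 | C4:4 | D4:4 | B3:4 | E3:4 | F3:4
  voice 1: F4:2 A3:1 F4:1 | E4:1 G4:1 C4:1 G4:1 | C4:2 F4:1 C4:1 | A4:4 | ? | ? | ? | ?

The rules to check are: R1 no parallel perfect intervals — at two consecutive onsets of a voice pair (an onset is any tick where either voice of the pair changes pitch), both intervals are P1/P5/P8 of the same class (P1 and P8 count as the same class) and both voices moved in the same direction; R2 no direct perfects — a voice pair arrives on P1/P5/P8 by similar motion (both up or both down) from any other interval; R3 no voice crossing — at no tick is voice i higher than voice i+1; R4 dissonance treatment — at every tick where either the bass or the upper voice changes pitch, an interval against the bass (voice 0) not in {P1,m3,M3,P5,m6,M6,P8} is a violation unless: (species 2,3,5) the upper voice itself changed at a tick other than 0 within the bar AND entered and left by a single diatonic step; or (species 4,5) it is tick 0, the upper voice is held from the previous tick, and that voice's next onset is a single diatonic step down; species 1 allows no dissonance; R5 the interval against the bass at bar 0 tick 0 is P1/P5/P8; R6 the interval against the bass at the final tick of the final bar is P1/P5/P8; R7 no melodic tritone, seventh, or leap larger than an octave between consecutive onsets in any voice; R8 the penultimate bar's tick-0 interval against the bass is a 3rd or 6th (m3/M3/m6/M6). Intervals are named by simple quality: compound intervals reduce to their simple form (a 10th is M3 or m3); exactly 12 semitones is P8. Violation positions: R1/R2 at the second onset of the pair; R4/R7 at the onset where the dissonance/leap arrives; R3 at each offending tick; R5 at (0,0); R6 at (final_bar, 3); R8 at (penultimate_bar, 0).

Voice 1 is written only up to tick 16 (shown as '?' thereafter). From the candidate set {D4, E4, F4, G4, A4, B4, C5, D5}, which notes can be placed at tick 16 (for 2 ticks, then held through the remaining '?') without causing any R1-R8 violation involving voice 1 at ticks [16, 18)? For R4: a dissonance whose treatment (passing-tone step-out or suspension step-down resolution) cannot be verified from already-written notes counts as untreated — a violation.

D4: legal
E4: violates R4
F4: legal
G4: violates R4
A4: legal
B4: legal
C5: violates R4
D5: violates R2

{A4, B4, D4, F4}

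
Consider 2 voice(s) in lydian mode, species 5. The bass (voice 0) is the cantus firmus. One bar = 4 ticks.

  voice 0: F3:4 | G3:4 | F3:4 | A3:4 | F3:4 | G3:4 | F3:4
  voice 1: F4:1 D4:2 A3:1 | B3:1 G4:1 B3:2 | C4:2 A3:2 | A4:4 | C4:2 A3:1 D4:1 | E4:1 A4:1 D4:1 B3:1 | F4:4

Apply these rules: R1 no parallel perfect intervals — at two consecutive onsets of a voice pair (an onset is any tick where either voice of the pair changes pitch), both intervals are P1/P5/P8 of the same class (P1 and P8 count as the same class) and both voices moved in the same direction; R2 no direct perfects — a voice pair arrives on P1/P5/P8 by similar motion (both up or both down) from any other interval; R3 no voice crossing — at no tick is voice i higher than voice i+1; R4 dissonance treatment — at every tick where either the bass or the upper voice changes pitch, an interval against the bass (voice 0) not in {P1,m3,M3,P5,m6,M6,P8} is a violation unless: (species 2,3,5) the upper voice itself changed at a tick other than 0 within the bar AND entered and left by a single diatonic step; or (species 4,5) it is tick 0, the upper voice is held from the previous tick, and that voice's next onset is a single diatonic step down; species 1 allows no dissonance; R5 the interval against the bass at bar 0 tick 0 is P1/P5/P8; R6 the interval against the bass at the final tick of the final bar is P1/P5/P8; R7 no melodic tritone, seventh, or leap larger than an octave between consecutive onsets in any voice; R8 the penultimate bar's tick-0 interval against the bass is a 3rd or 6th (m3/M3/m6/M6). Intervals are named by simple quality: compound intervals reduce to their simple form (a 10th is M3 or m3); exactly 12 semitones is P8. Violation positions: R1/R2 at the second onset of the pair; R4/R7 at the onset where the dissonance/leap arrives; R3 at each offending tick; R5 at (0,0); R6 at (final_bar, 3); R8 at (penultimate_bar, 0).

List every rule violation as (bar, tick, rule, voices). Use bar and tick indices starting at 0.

(3, 0, R2, (0, 1))
(4, 0, R2, (0, 1))
(5, 1, R4, (0, 1))
(6, 0, R7, (1,))

bar 0: v0=F3 v1=F4 downbeat P8
bar 1: v0=G3 v1=B3 downbeat M3
bar 2: v0=F3 v1=C4 downbeat P5
bar 3: v0=A3 v1=A4 downbeat P8
bar 4: v0=F3 v1=C4 downbeat P5
bar 5: v0=G3 v1=E4 downbeat M6
bar 6: v0=F3 v1=F4 downbeat P8
  -> R2 @ bar 3 tick 0 v(0, 1): F3/A3 M3 -> A3/A4 P8 similar
  -> R2 @ bar 4 tick 0 v(0, 1): A3/A4 P8 -> F3/C4 P5 similar
  -> R4 @ bar 5 tick 1 v(0, 1): G3/A4 M2 untreated
  -> R7 @ bar 6 tick 0 v(1,): B3->F4 leap 6st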